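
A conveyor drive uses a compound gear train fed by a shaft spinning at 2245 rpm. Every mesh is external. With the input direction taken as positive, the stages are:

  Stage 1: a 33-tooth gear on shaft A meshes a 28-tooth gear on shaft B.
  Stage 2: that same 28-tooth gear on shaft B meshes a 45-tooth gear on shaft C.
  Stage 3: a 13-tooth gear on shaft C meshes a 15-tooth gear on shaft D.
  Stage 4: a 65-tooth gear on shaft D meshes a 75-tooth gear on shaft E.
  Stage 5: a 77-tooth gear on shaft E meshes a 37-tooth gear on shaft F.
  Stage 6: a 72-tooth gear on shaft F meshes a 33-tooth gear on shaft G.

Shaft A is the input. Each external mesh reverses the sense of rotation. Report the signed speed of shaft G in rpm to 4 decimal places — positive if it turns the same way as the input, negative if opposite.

+5614.7383 rpm (same as input, |ω| = 5614.7383 rpm)

Stage 1 [33T→28T]: ω = 2245.0000×33/28 = 2645.8929 rpm, dir flips to −; running = −2645.8929
Stage 2 [28T→45T]: ω = 2645.8929×28/45 = 1646.3333 rpm, dir flips to +; running = +1646.3333
Stage 3 [13T→15T]: ω = 1646.3333×13/15 = 1426.8222 rpm, dir flips to −; running = −1426.8222
Stage 4 [65T→75T]: ω = 1426.8222×65/75 = 1236.5793 rpm, dir flips to +; running = +1236.5793
Stage 5 [77T→37T]: ω = 1236.5793×77/37 = 2573.4217 rpm, dir flips to −; running = −2573.4217
Stage 6 [72T→33T]: ω = 2573.4217×72/33 = 5614.7383 rpm, dir flips to +; running = +5614.7383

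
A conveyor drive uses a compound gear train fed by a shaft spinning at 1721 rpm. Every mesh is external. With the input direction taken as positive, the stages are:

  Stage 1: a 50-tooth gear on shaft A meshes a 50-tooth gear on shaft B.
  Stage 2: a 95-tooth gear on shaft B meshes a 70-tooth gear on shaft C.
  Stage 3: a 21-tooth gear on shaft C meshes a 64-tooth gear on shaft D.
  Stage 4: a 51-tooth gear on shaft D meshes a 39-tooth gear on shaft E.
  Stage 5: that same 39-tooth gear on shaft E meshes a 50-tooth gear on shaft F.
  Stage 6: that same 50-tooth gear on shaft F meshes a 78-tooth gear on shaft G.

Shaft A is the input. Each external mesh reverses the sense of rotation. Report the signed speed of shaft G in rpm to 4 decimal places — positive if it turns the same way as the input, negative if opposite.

Stage 1 [50T→50T]: ω = 1721.0000×50/50 = 1721.0000 rpm, dir flips to −; running = −1721.0000
Stage 2 [95T→70T]: ω = 1721.0000×95/70 = 2335.6429 rpm, dir flips to +; running = +2335.6429
Stage 3 [21T→64T]: ω = 2335.6429×21/64 = 766.3828 rpm, dir flips to −; running = −766.3828
Stage 4 [51T→39T]: ω = 766.3828×51/39 = 1002.1929 rpm, dir flips to +; running = +1002.1929
Stage 5 [39T→50T]: ω = 1002.1929×39/50 = 781.7105 rpm, dir flips to −; running = −781.7105
Stage 6 [50T→78T]: ω = 781.7105×50/78 = 501.0965 rpm, dir flips to +; running = +501.0965

+501.0965 rpm (same as input, |ω| = 501.0965 rpm)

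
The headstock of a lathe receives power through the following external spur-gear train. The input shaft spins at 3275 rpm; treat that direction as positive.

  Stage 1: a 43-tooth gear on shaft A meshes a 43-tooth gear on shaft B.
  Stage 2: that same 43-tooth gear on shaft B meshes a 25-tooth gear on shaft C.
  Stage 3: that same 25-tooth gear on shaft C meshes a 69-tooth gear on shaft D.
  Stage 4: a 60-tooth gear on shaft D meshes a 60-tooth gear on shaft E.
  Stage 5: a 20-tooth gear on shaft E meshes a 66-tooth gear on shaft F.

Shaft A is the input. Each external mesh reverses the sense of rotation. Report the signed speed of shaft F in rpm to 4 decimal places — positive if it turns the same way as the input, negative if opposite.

Stage 1 [43T→43T]: ω = 3275.0000×43/43 = 3275.0000 rpm, dir flips to −; running = −3275.0000
Stage 2 [43T→25T]: ω = 3275.0000×43/25 = 5633.0000 rpm, dir flips to +; running = +5633.0000
Stage 3 [25T→69T]: ω = 5633.0000×25/69 = 2040.9420 rpm, dir flips to −; running = −2040.9420
Stage 4 [60T→60T]: ω = 2040.9420×60/60 = 2040.9420 rpm, dir flips to +; running = +2040.9420
Stage 5 [20T→66T]: ω = 2040.9420×20/66 = 618.4673 rpm, dir flips to −; running = −618.4673

-618.4673 rpm (opposite to input, |ω| = 618.4673 rpm)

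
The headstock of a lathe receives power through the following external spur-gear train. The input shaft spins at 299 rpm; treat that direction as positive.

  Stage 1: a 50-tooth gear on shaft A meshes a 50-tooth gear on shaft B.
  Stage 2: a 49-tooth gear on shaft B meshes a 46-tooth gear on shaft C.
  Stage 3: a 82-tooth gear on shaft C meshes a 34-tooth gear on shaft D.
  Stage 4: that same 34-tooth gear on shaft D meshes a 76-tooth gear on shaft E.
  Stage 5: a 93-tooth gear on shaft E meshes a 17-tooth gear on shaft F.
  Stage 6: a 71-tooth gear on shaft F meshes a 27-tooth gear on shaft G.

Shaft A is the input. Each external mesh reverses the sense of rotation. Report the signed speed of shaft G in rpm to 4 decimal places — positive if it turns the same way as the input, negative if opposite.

+4943.5429 rpm (same as input, |ω| = 4943.5429 rpm)

Stage 1 [50T→50T]: ω = 299.0000×50/50 = 299.0000 rpm, dir flips to −; running = −299.0000
Stage 2 [49T→46T]: ω = 299.0000×49/46 = 318.5000 rpm, dir flips to +; running = +318.5000
Stage 3 [82T→34T]: ω = 318.5000×82/34 = 768.1471 rpm, dir flips to −; running = −768.1471
Stage 4 [34T→76T]: ω = 768.1471×34/76 = 343.6447 rpm, dir flips to +; running = +343.6447
Stage 5 [93T→17T]: ω = 343.6447×93/17 = 1879.9389 rpm, dir flips to −; running = −1879.9389
Stage 6 [71T→27T]: ω = 1879.9389×71/27 = 4943.5429 rpm, dir flips to +; running = +4943.5429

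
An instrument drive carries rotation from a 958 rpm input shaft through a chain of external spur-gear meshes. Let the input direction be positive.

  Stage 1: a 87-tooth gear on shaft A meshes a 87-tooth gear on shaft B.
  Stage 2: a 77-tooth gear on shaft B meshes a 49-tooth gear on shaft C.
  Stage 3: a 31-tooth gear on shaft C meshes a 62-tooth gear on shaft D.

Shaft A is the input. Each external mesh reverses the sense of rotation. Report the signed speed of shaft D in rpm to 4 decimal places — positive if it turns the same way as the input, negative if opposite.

Stage 1 [87T→87T]: ω = 958.0000×87/87 = 958.0000 rpm, dir flips to −; running = −958.0000
Stage 2 [77T→49T]: ω = 958.0000×77/49 = 1505.4286 rpm, dir flips to +; running = +1505.4286
Stage 3 [31T→62T]: ω = 1505.4286×31/62 = 752.7143 rpm, dir flips to −; running = −752.7143

-752.7143 rpm (opposite to input, |ω| = 752.7143 rpm)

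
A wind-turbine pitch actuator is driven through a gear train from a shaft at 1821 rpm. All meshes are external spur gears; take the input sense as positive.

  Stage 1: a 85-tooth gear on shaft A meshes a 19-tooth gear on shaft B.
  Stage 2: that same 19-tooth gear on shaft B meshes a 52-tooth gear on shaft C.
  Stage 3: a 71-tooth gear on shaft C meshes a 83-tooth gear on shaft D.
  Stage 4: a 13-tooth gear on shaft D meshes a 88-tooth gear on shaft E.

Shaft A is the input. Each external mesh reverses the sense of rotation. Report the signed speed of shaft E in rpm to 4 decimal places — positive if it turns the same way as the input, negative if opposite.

+376.1547 rpm (same as input, |ω| = 376.1547 rpm)

Stage 1 [85T→19T]: ω = 1821.0000×85/19 = 8146.5789 rpm, dir flips to −; running = −8146.5789
Stage 2 [19T→52T]: ω = 8146.5789×19/52 = 2976.6346 rpm, dir flips to +; running = +2976.6346
Stage 3 [71T→83T]: ω = 2976.6346×71/83 = 2546.2778 rpm, dir flips to −; running = −2546.2778
Stage 4 [13T→88T]: ω = 2546.2778×13/88 = 376.1547 rpm, dir flips to +; running = +376.1547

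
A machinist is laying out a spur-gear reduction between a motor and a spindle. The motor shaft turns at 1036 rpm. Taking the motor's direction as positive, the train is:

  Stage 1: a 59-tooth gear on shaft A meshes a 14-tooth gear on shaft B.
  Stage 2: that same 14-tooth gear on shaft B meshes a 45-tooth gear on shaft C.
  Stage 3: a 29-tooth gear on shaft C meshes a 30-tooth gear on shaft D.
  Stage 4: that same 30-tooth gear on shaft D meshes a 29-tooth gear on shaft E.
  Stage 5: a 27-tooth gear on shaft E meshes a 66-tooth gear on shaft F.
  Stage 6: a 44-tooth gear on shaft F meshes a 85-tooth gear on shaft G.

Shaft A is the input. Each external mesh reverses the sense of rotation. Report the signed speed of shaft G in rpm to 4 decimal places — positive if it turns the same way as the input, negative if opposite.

+287.6424 rpm (same as input, |ω| = 287.6424 rpm)

Stage 1 [59T→14T]: ω = 1036.0000×59/14 = 4366.0000 rpm, dir flips to −; running = −4366.0000
Stage 2 [14T→45T]: ω = 4366.0000×14/45 = 1358.3111 rpm, dir flips to +; running = +1358.3111
Stage 3 [29T→30T]: ω = 1358.3111×29/30 = 1313.0341 rpm, dir flips to −; running = −1313.0341
Stage 4 [30T→29T]: ω = 1313.0341×30/29 = 1358.3111 rpm, dir flips to +; running = +1358.3111
Stage 5 [27T→66T]: ω = 1358.3111×27/66 = 555.6727 rpm, dir flips to −; running = −555.6727
Stage 6 [44T→85T]: ω = 555.6727×44/85 = 287.6424 rpm, dir flips to +; running = +287.6424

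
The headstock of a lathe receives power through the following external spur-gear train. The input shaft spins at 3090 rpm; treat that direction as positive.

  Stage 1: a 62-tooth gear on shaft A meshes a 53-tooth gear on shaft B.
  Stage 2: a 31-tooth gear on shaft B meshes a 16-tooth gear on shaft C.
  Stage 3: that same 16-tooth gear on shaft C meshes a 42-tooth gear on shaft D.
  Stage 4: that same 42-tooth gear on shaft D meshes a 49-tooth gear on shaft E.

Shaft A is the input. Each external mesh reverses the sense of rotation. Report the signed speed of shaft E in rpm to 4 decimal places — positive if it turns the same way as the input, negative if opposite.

Stage 1 [62T→53T]: ω = 3090.0000×62/53 = 3614.7170 rpm, dir flips to −; running = −3614.7170
Stage 2 [31T→16T]: ω = 3614.7170×31/16 = 7003.5142 rpm, dir flips to +; running = +7003.5142
Stage 3 [16T→42T]: ω = 7003.5142×16/42 = 2668.0054 rpm, dir flips to −; running = −2668.0054
Stage 4 [42T→49T]: ω = 2668.0054×42/49 = 2286.8618 rpm, dir flips to +; running = +2286.8618

+2286.8618 rpm (same as input, |ω| = 2286.8618 rpm)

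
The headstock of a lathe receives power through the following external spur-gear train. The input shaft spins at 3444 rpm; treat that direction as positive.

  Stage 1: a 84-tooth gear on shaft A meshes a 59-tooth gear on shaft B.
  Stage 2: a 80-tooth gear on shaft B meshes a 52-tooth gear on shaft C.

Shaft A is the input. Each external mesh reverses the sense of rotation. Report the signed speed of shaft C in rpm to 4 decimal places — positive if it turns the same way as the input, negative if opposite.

Stage 1 [84T→59T]: ω = 3444.0000×84/59 = 4903.3220 rpm, dir flips to −; running = −4903.3220
Stage 2 [80T→52T]: ω = 4903.3220×80/52 = 7543.5724 rpm, dir flips to +; running = +7543.5724

+7543.5724 rpm (same as input, |ω| = 7543.5724 rpm)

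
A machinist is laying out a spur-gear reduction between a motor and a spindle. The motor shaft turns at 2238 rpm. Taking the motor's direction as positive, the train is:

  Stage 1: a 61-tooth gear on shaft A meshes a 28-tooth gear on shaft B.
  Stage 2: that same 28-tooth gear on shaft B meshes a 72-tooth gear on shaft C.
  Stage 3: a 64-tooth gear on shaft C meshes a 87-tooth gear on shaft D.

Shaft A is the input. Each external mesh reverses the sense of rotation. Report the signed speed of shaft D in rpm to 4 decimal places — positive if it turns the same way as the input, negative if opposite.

Stage 1 [61T→28T]: ω = 2238.0000×61/28 = 4875.6429 rpm, dir flips to −; running = −4875.6429
Stage 2 [28T→72T]: ω = 4875.6429×28/72 = 1896.0833 rpm, dir flips to +; running = +1896.0833
Stage 3 [64T→87T]: ω = 1896.0833×64/87 = 1394.8199 rpm, dir flips to −; running = −1394.8199

-1394.8199 rpm (opposite to input, |ω| = 1394.8199 rpm)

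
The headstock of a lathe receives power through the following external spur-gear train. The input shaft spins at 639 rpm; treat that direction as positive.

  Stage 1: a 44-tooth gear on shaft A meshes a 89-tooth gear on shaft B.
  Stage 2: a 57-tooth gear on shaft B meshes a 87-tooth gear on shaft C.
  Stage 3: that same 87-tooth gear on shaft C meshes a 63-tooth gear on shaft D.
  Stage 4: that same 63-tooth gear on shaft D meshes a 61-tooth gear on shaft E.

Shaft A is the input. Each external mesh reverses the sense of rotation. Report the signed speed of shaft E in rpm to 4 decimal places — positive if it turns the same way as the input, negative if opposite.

Stage 1 [44T→89T]: ω = 639.0000×44/89 = 315.9101 rpm, dir flips to −; running = −315.9101
Stage 2 [57T→87T]: ω = 315.9101×57/87 = 206.9756 rpm, dir flips to +; running = +206.9756
Stage 3 [87T→63T]: ω = 206.9756×87/63 = 285.8234 rpm, dir flips to −; running = −285.8234
Stage 4 [63T→61T]: ω = 285.8234×63/61 = 295.1947 rpm, dir flips to +; running = +295.1947

+295.1947 rpm (same as input, |ω| = 295.1947 rpm)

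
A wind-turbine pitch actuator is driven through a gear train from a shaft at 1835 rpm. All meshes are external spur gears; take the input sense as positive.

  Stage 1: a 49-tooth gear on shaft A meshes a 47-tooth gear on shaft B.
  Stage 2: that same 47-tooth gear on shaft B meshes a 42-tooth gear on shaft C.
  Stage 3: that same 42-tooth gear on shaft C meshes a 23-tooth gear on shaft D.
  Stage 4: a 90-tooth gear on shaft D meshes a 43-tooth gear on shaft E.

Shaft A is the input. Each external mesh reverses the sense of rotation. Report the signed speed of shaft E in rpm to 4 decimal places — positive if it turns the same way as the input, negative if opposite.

Stage 1 [49T→47T]: ω = 1835.0000×49/47 = 1913.0851 rpm, dir flips to −; running = −1913.0851
Stage 2 [47T→42T]: ω = 1913.0851×47/42 = 2140.8333 rpm, dir flips to +; running = +2140.8333
Stage 3 [42T→23T]: ω = 2140.8333×42/23 = 3909.3478 rpm, dir flips to −; running = −3909.3478
Stage 4 [90T→43T]: ω = 3909.3478×90/43 = 8182.3559 rpm, dir flips to +; running = +8182.3559

+8182.3559 rpm (same as input, |ω| = 8182.3559 rpm)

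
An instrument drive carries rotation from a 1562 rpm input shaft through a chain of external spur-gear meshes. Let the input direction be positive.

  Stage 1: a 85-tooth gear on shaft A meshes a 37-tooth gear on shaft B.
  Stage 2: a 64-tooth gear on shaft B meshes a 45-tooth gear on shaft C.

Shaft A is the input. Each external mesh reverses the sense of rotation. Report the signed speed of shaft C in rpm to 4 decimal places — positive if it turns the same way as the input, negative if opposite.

+5103.4715 rpm (same as input, |ω| = 5103.4715 rpm)

Stage 1 [85T→37T]: ω = 1562.0000×85/37 = 3588.3784 rpm, dir flips to −; running = −3588.3784
Stage 2 [64T→45T]: ω = 3588.3784×64/45 = 5103.4715 rpm, dir flips to +; running = +5103.4715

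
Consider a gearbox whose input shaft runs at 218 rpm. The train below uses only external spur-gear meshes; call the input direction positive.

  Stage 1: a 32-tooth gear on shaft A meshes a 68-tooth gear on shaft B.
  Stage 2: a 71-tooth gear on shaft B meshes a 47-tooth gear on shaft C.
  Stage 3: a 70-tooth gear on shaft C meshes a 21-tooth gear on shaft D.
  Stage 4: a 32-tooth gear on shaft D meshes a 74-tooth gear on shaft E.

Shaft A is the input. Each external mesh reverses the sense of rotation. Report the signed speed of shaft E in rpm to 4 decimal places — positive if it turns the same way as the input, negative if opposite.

+223.3855 rpm (same as input, |ω| = 223.3855 rpm)

Stage 1 [32T→68T]: ω = 218.0000×32/68 = 102.5882 rpm, dir flips to −; running = −102.5882
Stage 2 [71T→47T]: ω = 102.5882×71/47 = 154.9737 rpm, dir flips to +; running = +154.9737
Stage 3 [70T→21T]: ω = 154.9737×70/21 = 516.5791 rpm, dir flips to −; running = −516.5791
Stage 4 [32T→74T]: ω = 516.5791×32/74 = 223.3855 rpm, dir flips to +; running = +223.3855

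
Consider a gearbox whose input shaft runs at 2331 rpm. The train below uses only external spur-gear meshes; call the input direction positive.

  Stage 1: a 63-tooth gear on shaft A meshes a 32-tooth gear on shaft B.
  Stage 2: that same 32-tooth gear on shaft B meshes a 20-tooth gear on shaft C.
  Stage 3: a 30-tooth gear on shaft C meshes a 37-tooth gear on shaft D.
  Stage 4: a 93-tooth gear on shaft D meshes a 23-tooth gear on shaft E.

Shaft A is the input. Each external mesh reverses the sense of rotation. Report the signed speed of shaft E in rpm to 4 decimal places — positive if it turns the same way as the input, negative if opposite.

+24072.8478 rpm (same as input, |ω| = 24072.8478 rpm)

Stage 1 [63T→32T]: ω = 2331.0000×63/32 = 4589.1562 rpm, dir flips to −; running = −4589.1562
Stage 2 [32T→20T]: ω = 4589.1562×32/20 = 7342.6500 rpm, dir flips to +; running = +7342.6500
Stage 3 [30T→37T]: ω = 7342.6500×30/37 = 5953.5000 rpm, dir flips to −; running = −5953.5000
Stage 4 [93T→23T]: ω = 5953.5000×93/23 = 24072.8478 rpm, dir flips to +; running = +24072.8478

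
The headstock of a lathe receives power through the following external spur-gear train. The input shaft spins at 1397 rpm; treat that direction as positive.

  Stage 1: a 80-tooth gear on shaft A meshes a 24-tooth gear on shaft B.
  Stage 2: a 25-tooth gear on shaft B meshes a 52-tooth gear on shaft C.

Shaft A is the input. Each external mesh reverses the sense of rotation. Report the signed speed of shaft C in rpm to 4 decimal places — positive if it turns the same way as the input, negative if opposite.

Stage 1 [80T→24T]: ω = 1397.0000×80/24 = 4656.6667 rpm, dir flips to −; running = −4656.6667
Stage 2 [25T→52T]: ω = 4656.6667×25/52 = 2238.7821 rpm, dir flips to +; running = +2238.7821

+2238.7821 rpm (same as input, |ω| = 2238.7821 rpm)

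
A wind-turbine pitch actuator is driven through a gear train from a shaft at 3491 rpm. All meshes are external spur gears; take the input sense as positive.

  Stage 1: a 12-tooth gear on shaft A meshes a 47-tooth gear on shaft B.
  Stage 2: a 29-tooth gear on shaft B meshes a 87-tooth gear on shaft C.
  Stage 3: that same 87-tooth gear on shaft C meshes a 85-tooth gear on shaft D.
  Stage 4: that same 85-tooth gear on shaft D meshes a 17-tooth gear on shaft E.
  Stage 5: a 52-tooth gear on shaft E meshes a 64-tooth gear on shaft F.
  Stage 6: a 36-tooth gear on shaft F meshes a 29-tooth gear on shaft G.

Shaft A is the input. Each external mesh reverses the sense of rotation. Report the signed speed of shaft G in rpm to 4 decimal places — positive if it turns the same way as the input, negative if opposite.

+1533.5932 rpm (same as input, |ω| = 1533.5932 rpm)

Stage 1 [12T→47T]: ω = 3491.0000×12/47 = 891.3191 rpm, dir flips to −; running = −891.3191
Stage 2 [29T→87T]: ω = 891.3191×29/87 = 297.1064 rpm, dir flips to +; running = +297.1064
Stage 3 [87T→85T]: ω = 297.1064×87/85 = 304.0971 rpm, dir flips to −; running = −304.0971
Stage 4 [85T→17T]: ω = 304.0971×85/17 = 1520.4856 rpm, dir flips to +; running = +1520.4856
Stage 5 [52T→64T]: ω = 1520.4856×52/64 = 1235.3946 rpm, dir flips to −; running = −1235.3946
Stage 6 [36T→29T]: ω = 1235.3946×36/29 = 1533.5932 rpm, dir flips to +; running = +1533.5932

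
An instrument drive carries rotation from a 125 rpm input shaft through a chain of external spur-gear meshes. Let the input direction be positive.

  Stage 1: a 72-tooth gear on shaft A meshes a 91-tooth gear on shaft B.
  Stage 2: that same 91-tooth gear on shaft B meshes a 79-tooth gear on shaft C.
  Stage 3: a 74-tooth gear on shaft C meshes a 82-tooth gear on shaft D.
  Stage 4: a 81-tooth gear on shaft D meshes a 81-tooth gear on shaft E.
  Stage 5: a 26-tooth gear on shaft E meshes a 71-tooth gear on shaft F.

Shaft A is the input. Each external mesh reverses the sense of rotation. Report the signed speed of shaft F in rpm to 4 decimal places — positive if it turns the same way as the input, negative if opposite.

-37.6486 rpm (opposite to input, |ω| = 37.6486 rpm)

Stage 1 [72T→91T]: ω = 125.0000×72/91 = 98.9011 rpm, dir flips to −; running = −98.9011
Stage 2 [91T→79T]: ω = 98.9011×91/79 = 113.9241 rpm, dir flips to +; running = +113.9241
Stage 3 [74T→82T]: ω = 113.9241×74/82 = 102.8095 rpm, dir flips to −; running = −102.8095
Stage 4 [81T→81T]: ω = 102.8095×81/81 = 102.8095 rpm, dir flips to +; running = +102.8095
Stage 5 [26T→71T]: ω = 102.8095×26/71 = 37.6486 rpm, dir flips to −; running = −37.6486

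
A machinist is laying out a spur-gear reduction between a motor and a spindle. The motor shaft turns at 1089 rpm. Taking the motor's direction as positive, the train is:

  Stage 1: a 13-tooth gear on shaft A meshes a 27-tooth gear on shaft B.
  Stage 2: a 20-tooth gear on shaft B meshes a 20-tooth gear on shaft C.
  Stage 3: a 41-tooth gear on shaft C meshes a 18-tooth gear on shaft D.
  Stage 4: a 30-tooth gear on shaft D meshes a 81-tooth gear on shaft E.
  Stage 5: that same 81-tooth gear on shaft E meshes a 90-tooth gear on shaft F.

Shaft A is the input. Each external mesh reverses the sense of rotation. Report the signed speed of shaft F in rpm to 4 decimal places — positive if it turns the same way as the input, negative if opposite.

Stage 1 [13T→27T]: ω = 1089.0000×13/27 = 524.3333 rpm, dir flips to −; running = −524.3333
Stage 2 [20T→20T]: ω = 524.3333×20/20 = 524.3333 rpm, dir flips to +; running = +524.3333
Stage 3 [41T→18T]: ω = 524.3333×41/18 = 1194.3148 rpm, dir flips to −; running = −1194.3148
Stage 4 [30T→81T]: ω = 1194.3148×30/81 = 442.3388 rpm, dir flips to +; running = +442.3388
Stage 5 [81T→90T]: ω = 442.3388×81/90 = 398.1049 rpm, dir flips to −; running = −398.1049

-398.1049 rpm (opposite to input, |ω| = 398.1049 rpm)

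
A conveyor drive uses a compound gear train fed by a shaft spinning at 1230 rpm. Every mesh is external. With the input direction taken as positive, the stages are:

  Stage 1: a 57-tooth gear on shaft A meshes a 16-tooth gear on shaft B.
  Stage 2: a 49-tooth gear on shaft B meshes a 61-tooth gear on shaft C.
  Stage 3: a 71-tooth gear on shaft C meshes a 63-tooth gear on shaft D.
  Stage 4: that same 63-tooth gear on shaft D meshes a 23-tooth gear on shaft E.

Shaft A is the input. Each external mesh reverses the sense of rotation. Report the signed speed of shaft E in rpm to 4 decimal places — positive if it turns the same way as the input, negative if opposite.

Stage 1 [57T→16T]: ω = 1230.0000×57/16 = 4381.8750 rpm, dir flips to −; running = −4381.8750
Stage 2 [49T→61T]: ω = 4381.8750×49/61 = 3519.8668 rpm, dir flips to +; running = +3519.8668
Stage 3 [71T→63T]: ω = 3519.8668×71/63 = 3966.8340 rpm, dir flips to −; running = −3966.8340
Stage 4 [63T→23T]: ω = 3966.8340×63/23 = 10865.6758 rpm, dir flips to +; running = +10865.6758

+10865.6758 rpm (same as input, |ω| = 10865.6758 rpm)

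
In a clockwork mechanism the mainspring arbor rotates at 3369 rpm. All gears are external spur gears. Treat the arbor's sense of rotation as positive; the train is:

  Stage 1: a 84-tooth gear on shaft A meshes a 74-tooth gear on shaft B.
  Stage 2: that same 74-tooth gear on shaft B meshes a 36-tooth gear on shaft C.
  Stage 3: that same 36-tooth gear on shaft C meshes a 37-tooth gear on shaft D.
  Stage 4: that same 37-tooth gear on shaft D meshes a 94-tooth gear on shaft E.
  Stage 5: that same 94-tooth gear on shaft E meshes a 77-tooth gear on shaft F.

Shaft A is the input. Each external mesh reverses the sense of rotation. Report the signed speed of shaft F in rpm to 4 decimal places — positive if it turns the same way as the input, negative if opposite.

-3675.2727 rpm (opposite to input, |ω| = 3675.2727 rpm)

Stage 1 [84T→74T]: ω = 3369.0000×84/74 = 3824.2703 rpm, dir flips to −; running = −3824.2703
Stage 2 [74T→36T]: ω = 3824.2703×74/36 = 7861.0000 rpm, dir flips to +; running = +7861.0000
Stage 3 [36T→37T]: ω = 7861.0000×36/37 = 7648.5405 rpm, dir flips to −; running = −7648.5405
Stage 4 [37T→94T]: ω = 7648.5405×37/94 = 3010.5957 rpm, dir flips to +; running = +3010.5957
Stage 5 [94T→77T]: ω = 3010.5957×94/77 = 3675.2727 rpm, dir flips to −; running = −3675.2727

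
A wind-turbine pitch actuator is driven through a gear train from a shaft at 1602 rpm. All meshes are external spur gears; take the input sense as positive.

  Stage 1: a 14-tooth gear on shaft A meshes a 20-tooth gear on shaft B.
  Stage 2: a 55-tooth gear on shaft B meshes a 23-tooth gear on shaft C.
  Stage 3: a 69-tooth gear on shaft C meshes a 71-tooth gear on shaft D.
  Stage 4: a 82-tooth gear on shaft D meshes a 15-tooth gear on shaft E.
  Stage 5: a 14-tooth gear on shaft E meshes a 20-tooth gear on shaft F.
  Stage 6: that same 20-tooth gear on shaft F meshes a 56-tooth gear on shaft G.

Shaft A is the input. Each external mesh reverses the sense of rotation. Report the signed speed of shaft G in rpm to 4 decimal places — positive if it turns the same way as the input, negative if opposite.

Stage 1 [14T→20T]: ω = 1602.0000×14/20 = 1121.4000 rpm, dir flips to −; running = −1121.4000
Stage 2 [55T→23T]: ω = 1121.4000×55/23 = 2681.6087 rpm, dir flips to +; running = +2681.6087
Stage 3 [69T→71T]: ω = 2681.6087×69/71 = 2606.0704 rpm, dir flips to −; running = −2606.0704
Stage 4 [82T→15T]: ω = 2606.0704×82/15 = 14246.5183 rpm, dir flips to +; running = +14246.5183
Stage 5 [14T→20T]: ω = 14246.5183×14/20 = 9972.5628 rpm, dir flips to −; running = −9972.5628
Stage 6 [20T→56T]: ω = 9972.5628×20/56 = 3561.6296 rpm, dir flips to +; running = +3561.6296

+3561.6296 rpm (same as input, |ω| = 3561.6296 rpm)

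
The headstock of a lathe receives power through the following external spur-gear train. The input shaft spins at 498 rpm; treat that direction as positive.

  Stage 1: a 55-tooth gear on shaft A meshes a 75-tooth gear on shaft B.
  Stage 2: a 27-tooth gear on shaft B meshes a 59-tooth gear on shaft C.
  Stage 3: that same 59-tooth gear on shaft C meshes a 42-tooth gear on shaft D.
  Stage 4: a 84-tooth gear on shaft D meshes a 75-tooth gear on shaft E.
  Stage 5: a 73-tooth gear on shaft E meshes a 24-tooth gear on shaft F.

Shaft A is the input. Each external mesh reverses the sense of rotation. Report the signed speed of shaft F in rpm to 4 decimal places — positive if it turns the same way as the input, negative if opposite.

-799.7880 rpm (opposite to input, |ω| = 799.7880 rpm)

Stage 1 [55T→75T]: ω = 498.0000×55/75 = 365.2000 rpm, dir flips to −; running = −365.2000
Stage 2 [27T→59T]: ω = 365.2000×27/59 = 167.1254 rpm, dir flips to +; running = +167.1254
Stage 3 [59T→42T]: ω = 167.1254×59/42 = 234.7714 rpm, dir flips to −; running = −234.7714
Stage 4 [84T→75T]: ω = 234.7714×84/75 = 262.9440 rpm, dir flips to +; running = +262.9440
Stage 5 [73T→24T]: ω = 262.9440×73/24 = 799.7880 rpm, dir flips to −; running = −799.7880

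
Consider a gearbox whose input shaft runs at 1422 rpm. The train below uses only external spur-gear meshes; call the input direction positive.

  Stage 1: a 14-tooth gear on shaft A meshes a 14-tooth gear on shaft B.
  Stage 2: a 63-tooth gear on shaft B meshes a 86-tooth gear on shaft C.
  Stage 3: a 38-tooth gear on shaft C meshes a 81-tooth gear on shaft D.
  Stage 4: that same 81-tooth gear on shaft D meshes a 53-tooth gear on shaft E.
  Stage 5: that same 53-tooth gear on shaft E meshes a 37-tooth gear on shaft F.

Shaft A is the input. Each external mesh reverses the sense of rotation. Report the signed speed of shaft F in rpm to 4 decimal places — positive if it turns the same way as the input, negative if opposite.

Stage 1 [14T→14T]: ω = 1422.0000×14/14 = 1422.0000 rpm, dir flips to −; running = −1422.0000
Stage 2 [63T→86T]: ω = 1422.0000×63/86 = 1041.6977 rpm, dir flips to +; running = +1041.6977
Stage 3 [38T→81T]: ω = 1041.6977×38/81 = 488.6977 rpm, dir flips to −; running = −488.6977
Stage 4 [81T→53T]: ω = 488.6977×81/53 = 746.8776 rpm, dir flips to +; running = +746.8776
Stage 5 [53T→37T]: ω = 746.8776×53/37 = 1069.8517 rpm, dir flips to −; running = −1069.8517

-1069.8517 rpm (opposite to input, |ω| = 1069.8517 rpm)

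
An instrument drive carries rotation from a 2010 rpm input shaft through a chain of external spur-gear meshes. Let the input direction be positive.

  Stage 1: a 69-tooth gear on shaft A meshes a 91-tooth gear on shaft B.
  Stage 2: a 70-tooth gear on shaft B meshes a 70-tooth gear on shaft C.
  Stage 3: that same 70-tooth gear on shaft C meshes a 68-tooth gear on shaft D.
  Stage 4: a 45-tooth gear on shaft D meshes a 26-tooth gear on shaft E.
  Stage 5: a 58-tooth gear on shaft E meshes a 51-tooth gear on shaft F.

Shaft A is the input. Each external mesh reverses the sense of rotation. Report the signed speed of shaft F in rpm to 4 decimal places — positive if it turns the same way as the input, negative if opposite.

-3088.0894 rpm (opposite to input, |ω| = 3088.0894 rpm)

Stage 1 [69T→91T]: ω = 2010.0000×69/91 = 1524.0659 rpm, dir flips to −; running = −1524.0659
Stage 2 [70T→70T]: ω = 1524.0659×70/70 = 1524.0659 rpm, dir flips to +; running = +1524.0659
Stage 3 [70T→68T]: ω = 1524.0659×70/68 = 1568.8914 rpm, dir flips to −; running = −1568.8914
Stage 4 [45T→26T]: ω = 1568.8914×45/26 = 2715.3890 rpm, dir flips to +; running = +2715.3890
Stage 5 [58T→51T]: ω = 2715.3890×58/51 = 3088.0894 rpm, dir flips to −; running = −3088.0894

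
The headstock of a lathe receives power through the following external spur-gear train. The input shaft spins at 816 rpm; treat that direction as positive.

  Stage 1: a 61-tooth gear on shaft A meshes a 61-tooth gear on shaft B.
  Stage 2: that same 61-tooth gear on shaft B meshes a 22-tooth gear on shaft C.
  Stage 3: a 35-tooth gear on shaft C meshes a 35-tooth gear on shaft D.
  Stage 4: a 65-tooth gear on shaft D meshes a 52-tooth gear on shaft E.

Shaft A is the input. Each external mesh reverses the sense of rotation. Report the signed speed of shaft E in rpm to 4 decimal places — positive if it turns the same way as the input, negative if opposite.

+2828.1818 rpm (same as input, |ω| = 2828.1818 rpm)

Stage 1 [61T→61T]: ω = 816.0000×61/61 = 816.0000 rpm, dir flips to −; running = −816.0000
Stage 2 [61T→22T]: ω = 816.0000×61/22 = 2262.5455 rpm, dir flips to +; running = +2262.5455
Stage 3 [35T→35T]: ω = 2262.5455×35/35 = 2262.5455 rpm, dir flips to −; running = −2262.5455
Stage 4 [65T→52T]: ω = 2262.5455×65/52 = 2828.1818 rpm, dir flips to +; running = +2828.1818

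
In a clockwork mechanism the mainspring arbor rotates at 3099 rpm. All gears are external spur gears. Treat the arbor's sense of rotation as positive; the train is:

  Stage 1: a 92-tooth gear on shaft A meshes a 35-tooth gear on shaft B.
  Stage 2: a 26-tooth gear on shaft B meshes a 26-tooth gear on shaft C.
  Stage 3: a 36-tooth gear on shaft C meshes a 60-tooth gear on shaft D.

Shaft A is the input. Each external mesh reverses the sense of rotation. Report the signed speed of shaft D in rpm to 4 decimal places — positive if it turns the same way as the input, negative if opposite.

Stage 1 [92T→35T]: ω = 3099.0000×92/35 = 8145.9429 rpm, dir flips to −; running = −8145.9429
Stage 2 [26T→26T]: ω = 8145.9429×26/26 = 8145.9429 rpm, dir flips to +; running = +8145.9429
Stage 3 [36T→60T]: ω = 8145.9429×36/60 = 4887.5657 rpm, dir flips to −; running = −4887.5657

-4887.5657 rpm (opposite to input, |ω| = 4887.5657 rpm)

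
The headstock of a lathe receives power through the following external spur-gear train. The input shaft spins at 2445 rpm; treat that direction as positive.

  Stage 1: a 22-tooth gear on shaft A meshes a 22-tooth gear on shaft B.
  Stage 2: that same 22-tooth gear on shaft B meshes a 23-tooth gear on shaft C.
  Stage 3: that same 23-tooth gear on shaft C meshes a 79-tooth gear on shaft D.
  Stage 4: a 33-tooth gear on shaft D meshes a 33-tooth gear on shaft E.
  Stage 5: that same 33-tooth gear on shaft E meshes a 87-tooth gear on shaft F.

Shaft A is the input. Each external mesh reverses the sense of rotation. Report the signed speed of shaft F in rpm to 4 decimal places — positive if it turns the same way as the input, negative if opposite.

Stage 1 [22T→22T]: ω = 2445.0000×22/22 = 2445.0000 rpm, dir flips to −; running = −2445.0000
Stage 2 [22T→23T]: ω = 2445.0000×22/23 = 2338.6957 rpm, dir flips to +; running = +2338.6957
Stage 3 [23T→79T]: ω = 2338.6957×23/79 = 680.8861 rpm, dir flips to −; running = −680.8861
Stage 4 [33T→33T]: ω = 680.8861×33/33 = 680.8861 rpm, dir flips to +; running = +680.8861
Stage 5 [33T→87T]: ω = 680.8861×33/87 = 258.2671 rpm, dir flips to −; running = −258.2671

-258.2671 rpm (opposite to input, |ω| = 258.2671 rpm)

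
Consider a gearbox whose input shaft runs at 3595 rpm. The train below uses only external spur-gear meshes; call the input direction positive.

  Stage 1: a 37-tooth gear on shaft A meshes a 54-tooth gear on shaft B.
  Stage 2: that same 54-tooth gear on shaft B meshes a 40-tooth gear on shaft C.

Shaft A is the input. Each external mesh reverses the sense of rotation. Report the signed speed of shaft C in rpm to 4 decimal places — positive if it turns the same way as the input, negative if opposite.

Stage 1 [37T→54T]: ω = 3595.0000×37/54 = 2463.2407 rpm, dir flips to −; running = −2463.2407
Stage 2 [54T→40T]: ω = 2463.2407×54/40 = 3325.3750 rpm, dir flips to +; running = +3325.3750

+3325.3750 rpm (same as input, |ω| = 3325.3750 rpm)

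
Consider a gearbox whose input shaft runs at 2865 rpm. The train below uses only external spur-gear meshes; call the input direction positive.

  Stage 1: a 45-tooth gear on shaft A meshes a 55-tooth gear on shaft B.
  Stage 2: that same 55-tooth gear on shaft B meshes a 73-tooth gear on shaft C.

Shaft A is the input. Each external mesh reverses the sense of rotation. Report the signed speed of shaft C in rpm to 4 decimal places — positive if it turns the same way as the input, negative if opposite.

Stage 1 [45T→55T]: ω = 2865.0000×45/55 = 2344.0909 rpm, dir flips to −; running = −2344.0909
Stage 2 [55T→73T]: ω = 2344.0909×55/73 = 1766.0959 rpm, dir flips to +; running = +1766.0959

+1766.0959 rpm (same as input, |ω| = 1766.0959 rpm)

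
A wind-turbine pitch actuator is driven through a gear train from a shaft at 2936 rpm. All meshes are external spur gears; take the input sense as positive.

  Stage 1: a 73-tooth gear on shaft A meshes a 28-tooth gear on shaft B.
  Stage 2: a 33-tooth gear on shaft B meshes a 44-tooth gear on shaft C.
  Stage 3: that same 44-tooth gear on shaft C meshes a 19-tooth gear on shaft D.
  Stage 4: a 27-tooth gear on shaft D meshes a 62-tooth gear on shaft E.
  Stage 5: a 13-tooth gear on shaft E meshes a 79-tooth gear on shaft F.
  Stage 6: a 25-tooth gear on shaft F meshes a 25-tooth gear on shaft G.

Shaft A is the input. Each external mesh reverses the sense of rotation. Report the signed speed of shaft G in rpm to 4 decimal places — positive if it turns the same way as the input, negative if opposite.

Stage 1 [73T→28T]: ω = 2936.0000×73/28 = 7654.5714 rpm, dir flips to −; running = −7654.5714
Stage 2 [33T→44T]: ω = 7654.5714×33/44 = 5740.9286 rpm, dir flips to +; running = +5740.9286
Stage 3 [44T→19T]: ω = 5740.9286×44/19 = 13294.7820 rpm, dir flips to −; running = −13294.7820
Stage 4 [27T→62T]: ω = 13294.7820×27/62 = 5789.6631 rpm, dir flips to +; running = +5789.6631
Stage 5 [13T→79T]: ω = 5789.6631×13/79 = 952.7294 rpm, dir flips to −; running = −952.7294
Stage 6 [25T→25T]: ω = 952.7294×25/25 = 952.7294 rpm, dir flips to +; running = +952.7294

+952.7294 rpm (same as input, |ω| = 952.7294 rpm)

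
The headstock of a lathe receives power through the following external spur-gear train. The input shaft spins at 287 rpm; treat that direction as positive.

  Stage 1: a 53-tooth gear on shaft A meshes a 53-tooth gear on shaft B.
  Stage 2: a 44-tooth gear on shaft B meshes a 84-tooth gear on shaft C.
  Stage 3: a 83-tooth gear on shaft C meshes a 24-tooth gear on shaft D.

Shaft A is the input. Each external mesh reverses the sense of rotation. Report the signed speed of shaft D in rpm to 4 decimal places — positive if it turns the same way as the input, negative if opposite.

-519.9028 rpm (opposite to input, |ω| = 519.9028 rpm)

Stage 1 [53T→53T]: ω = 287.0000×53/53 = 287.0000 rpm, dir flips to −; running = −287.0000
Stage 2 [44T→84T]: ω = 287.0000×44/84 = 150.3333 rpm, dir flips to +; running = +150.3333
Stage 3 [83T→24T]: ω = 150.3333×83/24 = 519.9028 rpm, dir flips to −; running = −519.9028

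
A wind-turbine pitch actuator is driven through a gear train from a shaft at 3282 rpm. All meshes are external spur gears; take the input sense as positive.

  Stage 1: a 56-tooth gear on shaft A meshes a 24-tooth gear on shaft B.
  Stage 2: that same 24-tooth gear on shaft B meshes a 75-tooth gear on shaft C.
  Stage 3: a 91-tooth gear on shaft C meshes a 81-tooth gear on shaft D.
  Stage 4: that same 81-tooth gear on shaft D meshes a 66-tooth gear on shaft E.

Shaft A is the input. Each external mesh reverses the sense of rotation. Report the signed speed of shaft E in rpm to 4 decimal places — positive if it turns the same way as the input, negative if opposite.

Stage 1 [56T→24T]: ω = 3282.0000×56/24 = 7658.0000 rpm, dir flips to −; running = −7658.0000
Stage 2 [24T→75T]: ω = 7658.0000×24/75 = 2450.5600 rpm, dir flips to +; running = +2450.5600
Stage 3 [91T→81T]: ω = 2450.5600×91/81 = 2753.0983 rpm, dir flips to −; running = −2753.0983
Stage 4 [81T→66T]: ω = 2753.0983×81/66 = 3378.8024 rpm, dir flips to +; running = +3378.8024

+3378.8024 rpm (same as input, |ω| = 3378.8024 rpm)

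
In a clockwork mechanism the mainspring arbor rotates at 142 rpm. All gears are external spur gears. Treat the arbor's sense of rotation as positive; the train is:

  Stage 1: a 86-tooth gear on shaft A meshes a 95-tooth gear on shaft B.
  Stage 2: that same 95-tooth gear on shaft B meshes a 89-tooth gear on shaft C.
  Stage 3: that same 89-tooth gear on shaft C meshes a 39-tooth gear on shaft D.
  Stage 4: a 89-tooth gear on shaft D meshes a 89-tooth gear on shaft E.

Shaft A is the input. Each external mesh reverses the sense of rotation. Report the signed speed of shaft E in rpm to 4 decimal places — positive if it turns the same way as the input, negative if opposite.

+313.1282 rpm (same as input, |ω| = 313.1282 rpm)

Stage 1 [86T→95T]: ω = 142.0000×86/95 = 128.5474 rpm, dir flips to −; running = −128.5474
Stage 2 [95T→89T]: ω = 128.5474×95/89 = 137.2135 rpm, dir flips to +; running = +137.2135
Stage 3 [89T→39T]: ω = 137.2135×89/39 = 313.1282 rpm, dir flips to −; running = −313.1282
Stage 4 [89T→89T]: ω = 313.1282×89/89 = 313.1282 rpm, dir flips to +; running = +313.1282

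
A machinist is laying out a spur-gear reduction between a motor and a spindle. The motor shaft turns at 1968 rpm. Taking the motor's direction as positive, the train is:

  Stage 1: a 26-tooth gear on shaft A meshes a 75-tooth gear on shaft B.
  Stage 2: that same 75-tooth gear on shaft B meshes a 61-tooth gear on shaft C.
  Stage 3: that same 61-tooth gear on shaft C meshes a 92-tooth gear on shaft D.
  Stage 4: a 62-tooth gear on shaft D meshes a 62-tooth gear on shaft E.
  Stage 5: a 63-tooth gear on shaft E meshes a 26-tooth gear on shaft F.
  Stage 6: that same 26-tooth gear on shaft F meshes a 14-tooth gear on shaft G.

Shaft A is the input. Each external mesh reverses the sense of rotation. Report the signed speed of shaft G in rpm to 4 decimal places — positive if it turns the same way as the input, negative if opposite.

+2502.7826 rpm (same as input, |ω| = 2502.7826 rpm)

Stage 1 [26T→75T]: ω = 1968.0000×26/75 = 682.2400 rpm, dir flips to −; running = −682.2400
Stage 2 [75T→61T]: ω = 682.2400×75/61 = 838.8197 rpm, dir flips to +; running = +838.8197
Stage 3 [61T→92T]: ω = 838.8197×61/92 = 556.1739 rpm, dir flips to −; running = −556.1739
Stage 4 [62T→62T]: ω = 556.1739×62/62 = 556.1739 rpm, dir flips to +; running = +556.1739
Stage 5 [63T→26T]: ω = 556.1739×63/26 = 1347.6522 rpm, dir flips to −; running = −1347.6522
Stage 6 [26T→14T]: ω = 1347.6522×26/14 = 2502.7826 rpm, dir flips to +; running = +2502.7826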